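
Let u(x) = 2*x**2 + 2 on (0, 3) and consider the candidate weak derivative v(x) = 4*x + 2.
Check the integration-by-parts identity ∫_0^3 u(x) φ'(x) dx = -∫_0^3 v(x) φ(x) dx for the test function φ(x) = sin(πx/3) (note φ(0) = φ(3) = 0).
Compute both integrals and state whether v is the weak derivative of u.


LHS = -36/π, RHS = -48/π. No, v is not the weak derivative of u.

u(x) = 2*x**2 + 2, classical derivative u'(x) = 4*x.
φ(x) = sin(πx/3), so φ'(x) = π*cos(π*x/3)/3.
Note φ(0) = φ(3) = 0, so the boundary term u·φ vanishes.
LHS = ∫_0^3 u(x) φ'(x) dx = ∫_0^3 (2*π*x^2*cos(π*x/3)/3 + 2*π*cos(π*x/3)/3) dx. Term by term:
  ∫_0^3 2*π*cos(π*x/3)/3 dx = 0;  ∫_0^3 2*π*x^2*cos(π*x/3)/3 dx = -36/π.
Sum: 0 − 36/π = -36/π.
So LHS = -36/π.
∫_0^3 v(x) φ(x) dx = ∫_0^3 (4*x*sin(π*x/3) + 2*sin(π*x/3)) dx. Term by term:
  ∫_0^3 2*sin(π*x/3) dx = 12/π;  ∫_0^3 4*x*sin(π*x/3) dx = 36/π.
Sum: 12/π + 36/π = 48/π.
So RHS = -∫_0^3 v(x) φ(x) dx = -48/π.
LHS − RHS = 12/π ≠ 0, so the identity fails.
(For a valid weak derivative the identity must hold for EVERY test function, in particular this one. The failure shows v is NOT the weak derivative of u.)
Correct weak derivative would be u'(x) = 4*x.


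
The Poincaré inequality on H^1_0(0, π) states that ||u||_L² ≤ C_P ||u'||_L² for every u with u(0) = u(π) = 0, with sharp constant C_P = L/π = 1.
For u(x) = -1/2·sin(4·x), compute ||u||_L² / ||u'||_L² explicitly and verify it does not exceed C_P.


||u||_L² / ||u'||_L² = 1/4 < C_P = 1.

u(x) = -1/2·sin(4·x), so u'(x) = -2*cos(4*x).
Writing u(x) = A·sin(kπx/L) with A = -1/2 and k = 4, use ∫_0^L sin²(kπx/L) dx = L/2 and ∫_0^L cos²(kπx/L) dx = L/2.
u² = 1/4·sin²(4·x) and (u')² = 4·cos²(4·x), and each of sin², cos² integrates to L/2 = π/2 over (0, π).
∫_0^π u² dx = π/8, so ||u||_L² = sqrt(2)*sqrt(π)/4.
∫_0^π (u')² dx = 2*π, so ||u'||_L² = sqrt(2)*sqrt(π).
Ratio ||u||_L² / ||u'||_L² = 1/4.
Sharp Poincaré constant on H^1_0(0, π) is C_P = L/π = 1, achieved by sin(x).
This is the k = 4 harmonic; the ratio L/(kπ) is strictly less than C_P = L/π, consistent with the sharp inequality ||u||_L² ≤ C_P ||u'||_L².


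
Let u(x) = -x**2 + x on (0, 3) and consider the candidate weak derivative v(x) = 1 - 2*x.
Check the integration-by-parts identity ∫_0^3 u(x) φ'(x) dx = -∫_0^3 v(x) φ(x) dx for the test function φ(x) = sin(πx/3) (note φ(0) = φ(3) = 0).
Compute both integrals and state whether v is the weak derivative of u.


LHS = 12/π, RHS = 12/π. Yes, v = u' weakly.

u(x) = -x**2 + x, classical derivative u'(x) = 1 - 2*x.
φ(x) = sin(πx/3), so φ'(x) = π*cos(π*x/3)/3.
Note φ(0) = φ(3) = 0, so the boundary term u·φ vanishes.
LHS = ∫_0^3 u(x) φ'(x) dx = ∫_0^3 (-π*x^2*cos(π*x/3)/3 + π*x*cos(π*x/3)/3) dx. Term by term:
  ∫_0^3 -π*x^2*cos(π*x/3)/3 dx = 18/π;  ∫_0^3 π*x*cos(π*x/3)/3 dx = -6/π.
Sum: 18/π − 6/π = 12/π.
So LHS = 12/π.
∫_0^3 v(x) φ(x) dx = ∫_0^3 (-2*x*sin(π*x/3) + sin(π*x/3)) dx. Term by term:
  ∫_0^3 -2*x*sin(π*x/3) dx = -18/π;  ∫_0^3 sin(π*x/3) dx = 6/π.
Sum: -18/π + 6/π = -12/π.
So RHS = -∫_0^3 v(x) φ(x) dx = 12/π.
LHS = RHS, so the identity holds for this test φ.
Moreover u is smooth here and v(x) = u'(x) = 1 - 2*x pointwise, so the identity holds for every test function. Hence v is the weak derivative of u.


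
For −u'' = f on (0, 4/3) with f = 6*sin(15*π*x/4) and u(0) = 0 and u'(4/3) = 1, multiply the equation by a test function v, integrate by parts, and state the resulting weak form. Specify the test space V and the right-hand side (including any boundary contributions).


V = {v ∈ H^1(0, 4/3) : v(0) = 0} (test functions vanish at x = 0 where u is specified); weak form: ∫_0^4/3 u'v' dx = ∫_0^4/3 (6*sin(15*π*x/4)) v dx + v(4/3) for all v ∈ V.

Multiply both sides by a test function v and integrate from 0 to 4/3:
  ∫_0^4/3 −u''(x) v(x) dx = ∫_0^4/3 f(x) v(x) dx.
Integrate the LHS by parts once:
  ∫_0^4/3 −u'' v dx = −[u'(x) v(x)]_0^4/3 + ∫_0^4/3 u'(x) v'(x) dx.
Thus ∫_0^4/3 u'(x) v'(x) dx = ∫_0^4/3 f(x) v(x) dx + [u'(x) v(x)]_0^4/3.
Choose V so that boundary terms are either known or forced to vanish.
Mixed BC: u(0) = 0 (Dirichlet) and u'(4/3) = 1 (Neumann). Define V = {v ∈ H^1(0, 4/3) : v(0) = 0}. Then [u' v]_0^4/3 = u'(4/3)·v(4/3) − u'(0)·0 = v(4/3).
Weak formulation: find u (satisfying any essential BC) such that ∫_0^4/3 u'(x) v'(x) dx = ∫_0^4/3 f v dx + v(4/3) for all v ∈ V (Dirichlet at 0 absorbed into V; Neumann datum at x = 4/3 contributes the boundary term).
Substituting f(x) = 6*sin(15*π*x/4), the right-hand side is ∫_0^4/3 (6*sin(15*π*x/4)) v dx + v(4/3).


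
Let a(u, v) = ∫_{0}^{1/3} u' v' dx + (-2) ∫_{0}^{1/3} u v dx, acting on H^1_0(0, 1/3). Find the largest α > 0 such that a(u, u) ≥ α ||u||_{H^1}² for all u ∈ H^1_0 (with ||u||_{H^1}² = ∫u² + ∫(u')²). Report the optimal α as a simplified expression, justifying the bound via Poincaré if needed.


α = (-2 + 9*π^2)/(1 + 9*π^2)

Coercivity of a(·,·) on H^1_0(0, 1/3) means a(u, u) ≥ α ||u||_{H^1}² for every u ∈ H^1_0.
The interval has length L = 1/3, and Poincaré/coercivity depend only on L. Here a(u, u) = ∫(u')² + (-2)·∫u².
Here c = -2 < 0 with |c| < (π/L)² = 9*π^2, so coercivity still holds. The condition a(u,u) ≥ α||u||_{H^1}² reads (1−α)∫(u')² ≥ (α−c)∫u². Any admissible α is ≤ 1 (rapidly oscillating u have ∫u²/∫(u')² → 0), and α = 1 would force 0 ≥ (1−c)∫u², impossible since c < 1; so 1−α > 0. By the sharp Poincaré inequality on H^1_0 of an interval of length L, ∫(u')² ≥ (π/L)²∫u² with equality for the first sine mode sin(π(x−x₀)/L) (x₀ the left endpoint), so the inequality holds for all u iff (1−α)(π/L)² ≥ α − c, i.e. α ≤ ((π/L)² + c)/((π/L)² + 1) = (1 + c(L/π)²)/(1 + (L/π)²). (Direct route, valid since c ≤ 0: Poincaré gives c∫u² ≥ c(L/π)²∫(u')², so a(u,u) ≥ (1 + c(L/π)²)∫(u')², while ||u||_{H^1}² ≤ (1 + (L/π)²)∫(u')²; dividing yields the same α.) With (π/L)² = 9*π^2 and c = -2, the largest admissible constant is α = ((π/L)² + c)/((π/L)² + 1).
Simplifying, α = (-2 + 9*π^2)/(1 + 9*π^2).


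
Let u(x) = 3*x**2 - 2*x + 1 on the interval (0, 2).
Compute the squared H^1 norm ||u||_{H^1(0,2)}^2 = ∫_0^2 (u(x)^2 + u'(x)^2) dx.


||u||_{H^1}^2 = 1294/15

The H^1 norm (squared) on an interval (0, L) is
  ||u||_{H^1}^2 = ∫_0^L u(x)^2 dx + ∫_0^L u'(x)^2 dx.
Compute u'(x) = 6*x - 2.
Then u(x)^2 = 9*x**4 - 12*x**3 + 10*x**2 - 4*x + 1 and u'(x)^2 = 36*x**2 - 24*x + 4.
Integrate each monomial from 0 to 2 using ∫_0^2 c·x^n dx = c·2^(n+1)/(n+1):
  ∫_0^2 u(x)^2 dx = ∫_0^2 (9*x^4 - 12*x^3 + 10*x^2 - 4*x + 1) dx. Term by term:
    ∫_0^2 9*x^4 dx = 288/5;  ∫_0^2 -12*x^3 dx = -48;  ∫_0^2 10*x^2 dx = 80/3;
    ∫_0^2 -4*x dx = -8;  ∫_0^2 1 dx = 2.
  Sum: 288/5 − 48 + 80/3 − 8 + 2 = 454/15.
  ∫_0^2 u'(x)^2 dx = ∫_0^2 (36*x^2 - 24*x + 4) dx. Term by term:
    ∫_0^2 36*x^2 dx = 96;  ∫_0^2 -24*x dx = -48;  ∫_0^2 4 dx = 8.
  Sum: 96 − 48 + 8 = 56.
Adding: ||u||_{H^1}^2 = 454/15 + 56 = 1294/15.


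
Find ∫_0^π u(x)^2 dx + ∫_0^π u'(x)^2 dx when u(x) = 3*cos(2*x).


||u||_{H^1(0,π)}^2 = 45*π/2

u'(x) = -6*sin(2*x).
Expand u² and (u')² and integrate term by term on (0, π), using: for integers n ≥ 1, ∫_0^π sin²(nx) dx = ∫_0^π cos²(nx) dx = π/2; for n ≠ n', ∫_0^π sin(nx)sin(n'x) dx = ∫_0^π cos(nx)cos(n'x) dx = 0; and by product-to-sum, ∫_0^π sin(nx)cos(n'x) dx = ½∫_0^π [sin((n+n')x) + sin((n−n')x)] dx, which is 0 when n+n' is even and 2n/(n²−n'²) when n+n' is odd (it need not vanish on (0, π)).
  u² squared terms: (3)²·∫cos(2x)² dx = 9·π/2 = 9*π/2.
  So ∫_0^π u² dx = 9*π/2.
  (u')² squared terms: (-6)²·∫sin(2x)² dx = 36·π/2 = 18*π.
  So ∫_0^π (u')² dx = 18*π.
||u||_{H^1}^2 = (9*π/2) + (18*π) = 45*π/2.


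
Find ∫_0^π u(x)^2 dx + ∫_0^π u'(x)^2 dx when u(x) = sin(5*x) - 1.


||u||_{H^1(0,π)}^2 = -4/5 + 14*π

u'(x) = 5*cos(5*x).
Expand u² and (u')² and integrate term by term on (0, π), using: for integers n ≥ 1, ∫_0^π sin²(nx) dx = ∫_0^π cos²(nx) dx = π/2; for n ≠ n', ∫_0^π sin(nx)sin(n'x) dx = ∫_0^π cos(nx)cos(n'x) dx = 0; and by product-to-sum, ∫_0^π sin(nx)cos(n'x) dx = ½∫_0^π [sin((n+n')x) + sin((n−n')x)] dx, which is 0 when n+n' is even and 2n/(n²−n'²) when n+n' is odd (it need not vanish on (0, π)). For the constant mode: ∫_0^π 1 dx = π, ∫_0^π cos(nx) dx = 0, ∫_0^π sin(nx) dx = (1−(−1)^n)/n.
  u² squared terms: (-1)²·∫1 dx = 1·π = π;  (1)²·∫sin(5x)² dx = 1·π/2 = π/2.
  u² cross terms: 2·(-1)·(1)·∫1·sin(5x) dx = -2·(2/5) = -4/5.
  So ∫_0^π u² dx = π + π/2 − 4/5 = -4/5 + 3*π/2.
  (u')² squared terms: (5)²·∫cos(5x)² dx = 25·π/2 = 25*π/2.
  So ∫_0^π (u')² dx = 25*π/2.
||u||_{H^1}^2 = (-4/5 + 3*π/2) + (25*π/2) = -4/5 + 14*π.


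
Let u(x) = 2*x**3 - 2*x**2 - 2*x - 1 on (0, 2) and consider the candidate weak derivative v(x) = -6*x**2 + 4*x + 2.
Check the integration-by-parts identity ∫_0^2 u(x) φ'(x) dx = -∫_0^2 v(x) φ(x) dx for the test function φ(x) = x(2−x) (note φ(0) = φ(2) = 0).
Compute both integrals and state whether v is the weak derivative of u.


LHS = -8/5, RHS = 8/5. No, v is not the weak derivative of u.

u(x) = 2*x**3 - 2*x**2 - 2*x - 1, classical derivative u'(x) = 6*x**2 - 4*x - 2.
φ(x) = x(2−x), so φ'(x) = 2 - 2*x.
Note φ(0) = φ(2) = 0, so the boundary term u·φ vanishes.
LHS = ∫_0^2 u(x) φ'(x) dx = ∫_0^2 (-4*x^4 + 8*x^3 - 2*x - 2) dx. Term by term:
  ∫_0^2 -4*x^4 dx = -128/5;  ∫_0^2 8*x^3 dx = 32;  ∫_0^2 -2*x dx = -4;
  ∫_0^2 -2 dx = -4.
Sum: -128/5 + 32 − 4 − 4 = -8/5.
So LHS = -8/5.
∫_0^2 v(x) φ(x) dx = ∫_0^2 (6*x^4 - 16*x^3 + 6*x^2 + 4*x) dx. Term by term:
  ∫_0^2 6*x^4 dx = 192/5;  ∫_0^2 -16*x^3 dx = -64;  ∫_0^2 6*x^2 dx = 16;
  ∫_0^2 4*x dx = 8.
Sum: 192/5 − 64 + 16 + 8 = -8/5.
So RHS = -∫_0^2 v(x) φ(x) dx = 8/5.
LHS − RHS = -16/5 ≠ 0, so the identity fails.
(For a valid weak derivative the identity must hold for EVERY test function, in particular this one. The failure shows v is NOT the weak derivative of u.)
Correct weak derivative would be u'(x) = 6*x**2 - 4*x - 2.


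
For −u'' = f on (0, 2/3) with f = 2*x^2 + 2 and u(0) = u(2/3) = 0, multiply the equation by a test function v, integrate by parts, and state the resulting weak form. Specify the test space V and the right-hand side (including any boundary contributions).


V = H^1_0(0, 2/3) (so v(0) = v(2/3) = 0); weak form: ∫_0^2/3 u'v' dx = ∫_0^2/3 (2*x^2 + 2) v dx for all v ∈ V.

Multiply both sides by a test function v and integrate from 0 to 2/3:
  ∫_0^2/3 −u''(x) v(x) dx = ∫_0^2/3 f(x) v(x) dx.
Integrate the LHS by parts once:
  ∫_0^2/3 −u'' v dx = −[u'(x) v(x)]_0^2/3 + ∫_0^2/3 u'(x) v'(x) dx.
Thus ∫_0^2/3 u'(x) v'(x) dx = ∫_0^2/3 f(x) v(x) dx + [u'(x) v(x)]_0^2/3.
Choose V so that boundary terms are either known or forced to vanish.
u is Dirichlet: u(0) = u(2/3) = 0. Let V = H^1_0(0, 2/3); then v(0) = v(2/3) = 0, and [u' v]_0^2/3 = 0.
Weak formulation: find u (satisfying any essential BC) such that ∫_0^2/3 u'(x) v'(x) dx = ∫_0^2/3 f v dx for all v ∈ V.
Substituting f(x) = 2*x^2 + 2, the right-hand side is ∫_0^2/3 (2*x^2 + 2) v dx.


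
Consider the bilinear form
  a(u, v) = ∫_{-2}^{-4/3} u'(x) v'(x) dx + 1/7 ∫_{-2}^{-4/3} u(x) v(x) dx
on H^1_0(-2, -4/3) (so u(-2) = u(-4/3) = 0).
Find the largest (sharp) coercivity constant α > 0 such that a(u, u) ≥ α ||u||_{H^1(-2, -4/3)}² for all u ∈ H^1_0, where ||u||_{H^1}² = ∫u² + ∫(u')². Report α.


α = (4 + 63*π^2)/(7*(4 + 9*π^2))

Coercivity of a(·,·) on H^1_0(-2, -4/3) means a(u, u) ≥ α ||u||_{H^1}² for every u ∈ H^1_0.
The interval has length L = 2/3, and Poincaré/coercivity depend only on L. Here a(u, u) = ∫(u')² + (1/7)·∫u².
Here 0 < c = 1/7 < 1. The condition a(u,u) ≥ α||u||_{H^1}² reads (1−α)∫(u')² ≥ (α−c)∫u². Any admissible α is ≤ 1 (rapidly oscillating u have ∫u²/∫(u')² → 0), and α = 1 would force 0 ≥ (1−c)∫u², impossible since c < 1; so 1−α > 0. By the sharp Poincaré inequality on H^1_0 of an interval of length L, ∫(u')² ≥ (π/L)²∫u² with equality for the first sine mode sin(π(x−x₀)/L) (x₀ the left endpoint), so the inequality holds for all u iff (1−α)(π/L)² ≥ α − c, i.e. α ≤ ((π/L)² + c)/((π/L)² + 1) = (1 + c(L/π)²)/(1 + (L/π)²). With (π/L)² = 9*π^2/4 and c = 1/7, the largest admissible constant is α = ((π/L)² + c)/((π/L)² + 1).
Simplifying, α = (4 + 63*π^2)/(7*(4 + 9*π^2)).


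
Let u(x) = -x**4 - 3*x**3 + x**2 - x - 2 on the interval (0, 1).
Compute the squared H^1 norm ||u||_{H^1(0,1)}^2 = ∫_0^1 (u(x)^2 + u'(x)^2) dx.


||u||_{H^1}^2 = 47267/1260

The H^1 norm (squared) on an interval (0, L) is
  ||u||_{H^1}^2 = ∫_0^L u(x)^2 dx + ∫_0^L u'(x)^2 dx.
Compute u'(x) = -4*x**3 - 9*x**2 + 2*x - 1.
Then u(x)^2 = x**8 + 6*x**7 + 7*x**6 - 4*x**5 + 11*x**4 + 10*x**3 - 3*x**2 + 4*x + 4 and u'(x)^2 = 16*x**6 + 72*x**5 + 65*x**4 - 28*x**3 + 22*x**2 - 4*x + 1.
Integrate each monomial from 0 to 1 using ∫_0^1 c·x^n dx = c·1^(n+1)/(n+1):
  ∫_0^1 u(x)^2 dx = ∫_0^1 (x^8 + 6*x^7 + 7*x^6 - 4*x^5 + 11*x^4 + 10*x^3 - 3*x^2 + 4*x + 4) dx. Term by term:
    ∫_0^1 x^8 dx = 1/9;  ∫_0^1 6*x^7 dx = 3/4;  ∫_0^1 7*x^6 dx = 1;
    ∫_0^1 -4*x^5 dx = -2/3;  ∫_0^1 11*x^4 dx = 11/5;  ∫_0^1 10*x^3 dx = 5/2;
    ∫_0^1 -3*x^2 dx = -1;  ∫_0^1 4*x dx = 2;  ∫_0^1 4 dx = 4.
  Sum: 1/9 + 3/4 + 1 − 2/3 + 11/5 + 5/2 − 1 + 2 + 4 = 1961/180.
  ∫_0^1 u'(x)^2 dx = ∫_0^1 (16*x^6 + 72*x^5 + 65*x^4 - 28*x^3 + 22*x^2 - 4*x + 1) dx. Term by term:
    ∫_0^1 16*x^6 dx = 16/7;  ∫_0^1 72*x^5 dx = 12;  ∫_0^1 65*x^4 dx = 13;
    ∫_0^1 -28*x^3 dx = -7;  ∫_0^1 22*x^2 dx = 22/3;  ∫_0^1 -4*x dx = -2;
    ∫_0^1 1 dx = 1.
  Sum: 16/7 + 12 + 13 − 7 + 22/3 − 2 + 1 = 559/21.
Adding: ||u||_{H^1}^2 = 1961/180 + 559/21 = 47267/1260.


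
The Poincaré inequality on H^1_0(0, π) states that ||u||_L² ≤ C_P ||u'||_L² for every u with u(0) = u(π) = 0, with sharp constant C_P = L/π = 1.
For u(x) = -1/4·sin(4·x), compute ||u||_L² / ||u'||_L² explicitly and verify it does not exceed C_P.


||u||_L² / ||u'||_L² = 1/4 < C_P = 1.

u(x) = -1/4·sin(4·x), so u'(x) = -cos(4*x).
Writing u(x) = A·sin(kπx/L) with A = -1/4 and k = 4, use ∫_0^L sin²(kπx/L) dx = L/2 and ∫_0^L cos²(kπx/L) dx = L/2.
u² = 1/16·sin²(4·x) and (u')² = 1·cos²(4·x), and each of sin², cos² integrates to L/2 = π/2 over (0, π).
∫_0^π u² dx = π/32, so ||u||_L² = sqrt(2)*sqrt(π)/8.
∫_0^π (u')² dx = π/2, so ||u'||_L² = sqrt(2)*sqrt(π)/2.
Ratio ||u||_L² / ||u'||_L² = 1/4.
Sharp Poincaré constant on H^1_0(0, π) is C_P = L/π = 1, achieved by sin(x).
This is the k = 4 harmonic; the ratio L/(kπ) is strictly less than C_P = L/π, consistent with the sharp inequality ||u||_L² ≤ C_P ||u'||_L².


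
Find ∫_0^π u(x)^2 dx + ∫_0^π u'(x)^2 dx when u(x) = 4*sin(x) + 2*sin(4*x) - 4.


||u||_{H^1(0,π)}^2 = -64 + 66*π

u'(x) = 4*cos(x) + 8*cos(4*x).
Expand u² and (u')² and integrate term by term on (0, π), using: for integers n ≥ 1, ∫_0^π sin²(nx) dx = ∫_0^π cos²(nx) dx = π/2; for n ≠ n', ∫_0^π sin(nx)sin(n'x) dx = ∫_0^π cos(nx)cos(n'x) dx = 0; and by product-to-sum, ∫_0^π sin(nx)cos(n'x) dx = ½∫_0^π [sin((n+n')x) + sin((n−n')x)] dx, which is 0 when n+n' is even and 2n/(n²−n'²) when n+n' is odd (it need not vanish on (0, π)). For the constant mode: ∫_0^π 1 dx = π, ∫_0^π cos(nx) dx = 0, ∫_0^π sin(nx) dx = (1−(−1)^n)/n.
  u² squared terms: (-4)²·∫1 dx = 16·π = 16*π;  (2)²·∫sin(4x)² dx = 4·π/2 = 2*π;  (4)²·∫sin(x)² dx = 16·π/2 = 8*π.
  u² cross terms: 2·(-4)·(2)·∫1·sin(4x) dx = -16·(0) = 0;  2·(-4)·(4)·∫1·sin(x) dx = -32·(2) = -64;  2·(2)·(4)·∫sin(4x)·sin(x) dx = 16·(0) = 0.
  So ∫_0^π u² dx = 16*π + 2*π + 8*π + 0 − 64 + 0 = -64 + 26*π.
  (u')² squared terms: (4)²·∫cos(x)² dx = 16·π/2 = 8*π;  (8)²·∫cos(4x)² dx = 64·π/2 = 32*π.
  (u')² cross terms: 2·(4)·(8)·∫cos(x)·cos(4x) dx = 64·(0) = 0.
  So ∫_0^π (u')² dx = 8*π + 32*π + 0 = 40*π.
||u||_{H^1}^2 = (-64 + 26*π) + (40*π) = -64 + 66*π.


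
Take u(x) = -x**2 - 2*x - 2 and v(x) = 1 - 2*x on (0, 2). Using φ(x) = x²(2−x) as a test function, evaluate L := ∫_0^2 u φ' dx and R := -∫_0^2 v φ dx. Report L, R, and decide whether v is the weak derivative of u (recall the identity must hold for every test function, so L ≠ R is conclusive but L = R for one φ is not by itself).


LHS = 88/15, RHS = 28/15. No, v is not the weak derivative of u.

u(x) = -x**2 - 2*x - 2, classical derivative u'(x) = -2*x - 2.
φ(x) = x²(2−x), so φ'(x) = x*(4 - 3*x).
Note φ(0) = φ(2) = 0, so the boundary term u·φ vanishes.
LHS = ∫_0^2 u(x) φ'(x) dx = ∫_0^2 (3*x^4 + 2*x^3 - 2*x^2 - 8*x) dx. Term by term:
  ∫_0^2 3*x^4 dx = 96/5;  ∫_0^2 2*x^3 dx = 8;  ∫_0^2 -2*x^2 dx = -16/3;
  ∫_0^2 -8*x dx = -16.
Sum: 96/5 + 8 − 16/3 − 16 = 88/15.
So LHS = 88/15.
∫_0^2 v(x) φ(x) dx = ∫_0^2 (2*x^4 - 5*x^3 + 2*x^2) dx. Term by term:
  ∫_0^2 2*x^4 dx = 64/5;  ∫_0^2 -5*x^3 dx = -20;  ∫_0^2 2*x^2 dx = 16/3.
Sum: 64/5 − 20 + 16/3 = -28/15.
So RHS = -∫_0^2 v(x) φ(x) dx = 28/15.
LHS − RHS = 4 ≠ 0, so the identity fails.
(For a valid weak derivative the identity must hold for EVERY test function, in particular this one. The failure shows v is NOT the weak derivative of u.)
Correct weak derivative would be u'(x) = -2*x - 2.


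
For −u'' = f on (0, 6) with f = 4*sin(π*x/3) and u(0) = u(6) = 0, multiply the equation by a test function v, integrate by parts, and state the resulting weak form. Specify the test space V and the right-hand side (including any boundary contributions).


V = H^1_0(0, 6) (so v(0) = v(6) = 0); weak form: ∫_0^6 u'v' dx = ∫_0^6 (4*sin(π*x/3)) v dx for all v ∈ V.

Multiply both sides by a test function v and integrate from 0 to 6:
  ∫_0^6 −u''(x) v(x) dx = ∫_0^6 f(x) v(x) dx.
Integrate the LHS by parts once:
  ∫_0^6 −u'' v dx = −[u'(x) v(x)]_0^6 + ∫_0^6 u'(x) v'(x) dx.
Thus ∫_0^6 u'(x) v'(x) dx = ∫_0^6 f(x) v(x) dx + [u'(x) v(x)]_0^6.
Choose V so that boundary terms are either known or forced to vanish.
u is Dirichlet: u(0) = u(6) = 0. Let V = H^1_0(0, 6); then v(0) = v(6) = 0, and [u' v]_0^6 = 0.
Weak formulation: find u (satisfying any essential BC) such that ∫_0^6 u'(x) v'(x) dx = ∫_0^6 f v dx for all v ∈ V.
Substituting f(x) = 4*sin(π*x/3), the right-hand side is ∫_0^6 (4*sin(π*x/3)) v dx.


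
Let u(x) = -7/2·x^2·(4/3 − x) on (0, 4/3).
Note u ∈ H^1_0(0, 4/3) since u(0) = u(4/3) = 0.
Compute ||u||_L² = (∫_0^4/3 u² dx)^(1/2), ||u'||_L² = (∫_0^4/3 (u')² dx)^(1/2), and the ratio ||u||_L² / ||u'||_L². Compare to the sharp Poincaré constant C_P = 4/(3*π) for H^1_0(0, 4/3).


||u||_L² / ||u'||_L² = 2*sqrt(14)/21 < C_P = 4/(3*π).

u(x) = -7/2·x^2·(4/3 − x), so u'(x) = 7*x*(9*x - 8)/6.
u(x) = -7/2·x^2·(4/3 − x) vanishes at x = 0 and x = 4/3, so u ∈ H^1_0(0, 4/3). Differentiate via the product rule and integrate the resulting polynomials term by term.
  ∫_0^4/3 u² dx = ∫_0^4/3 (49*x^6/4 - 98*x^5/3 + 196*x^4/9) dx. Term by term:
    ∫_0^4/3 49*x^6/4 dx = 28672/2187;  ∫_0^4/3 -98*x^5/3 dx = -200704/6561;  ∫_0^4/3 196*x^4/9 dx = 200704/10935.
  Sum: 28672/2187 − 200704/6561 + 200704/10935 = 28672/32805.
  ∫_0^4/3 (u')² dx = ∫_0^4/3 (441*x^4/4 - 196*x^3 + 784*x^2/9) dx. Term by term:
    ∫_0^4/3 441*x^4/4 dx = 12544/135;  ∫_0^4/3 -196*x^3 dx = -12544/81;  ∫_0^4/3 784*x^2/9 dx = 50176/729.
  Sum: 12544/135 − 12544/81 + 50176/729 = 25088/3645.
∫_0^4/3 u² dx = 28672/32805, so ||u||_L² = 64*sqrt(35)/405.
∫_0^4/3 (u')² dx = 25088/3645, so ||u'||_L² = 112*sqrt(10)/135.
Ratio ||u||_L² / ||u'||_L² = 2*sqrt(14)/21.
Sharp Poincaré constant on H^1_0(0, 4/3) is C_P = L/π = 4/(3*π), achieved by sin(3*π/4·x).
A polynomial bump cannot attain the sharp Poincaré constant (only the first sine eigenfunction does), so the ratio is strictly less than C_P, consistent with ||u||_L² ≤ C_P ||u'||_L².


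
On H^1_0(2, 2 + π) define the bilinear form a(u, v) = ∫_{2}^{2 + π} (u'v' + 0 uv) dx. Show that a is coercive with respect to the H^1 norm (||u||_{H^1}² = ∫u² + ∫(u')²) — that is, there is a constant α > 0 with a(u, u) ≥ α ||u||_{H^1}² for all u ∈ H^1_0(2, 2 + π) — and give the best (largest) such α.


α = 1/2

Coercivity of a(·,·) on H^1_0(2, 2 + π) means a(u, u) ≥ α ||u||_{H^1}² for every u ∈ H^1_0.
The interval has length L = π, and Poincaré/coercivity depend only on L. Here a(u, u) = ∫(u')² + (0)·∫u².
Here c = 0, so a(u,u) = ∫(u')² alone. The condition a(u,u) ≥ α||u||_{H^1}² reads (1−α)∫(u')² ≥ (α−c)∫u². Any admissible α is ≤ 1 (rapidly oscillating u have ∫u²/∫(u')² → 0), and α = 1 would force 0 ≥ (1−c)∫u², impossible since c < 1; so 1−α > 0. By the sharp Poincaré inequality on H^1_0 of an interval of length L, ∫(u')² ≥ (π/L)²∫u² with equality for the first sine mode sin(π(x−x₀)/L) (x₀ the left endpoint), so the inequality holds for all u iff (1−α)(π/L)² ≥ α − c, i.e. α ≤ ((π/L)² + c)/((π/L)² + 1) = (1 + c(L/π)²)/(1 + (L/π)²). (Direct route, valid since c ≤ 0: Poincaré gives c∫u² ≥ c(L/π)²∫(u')², so a(u,u) ≥ (1 + c(L/π)²)∫(u')², while ||u||_{H^1}² ≤ (1 + (L/π)²)∫(u')²; dividing yields the same α.) With (π/L)² = 1 and c = 0, the largest admissible constant is α = ((π/L)² + c)/((π/L)² + 1).
Simplifying, α = 1/2.


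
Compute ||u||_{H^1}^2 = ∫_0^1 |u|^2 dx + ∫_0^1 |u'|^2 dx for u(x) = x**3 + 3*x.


||u||_{H^1}^2 = 148/7

The H^1 norm (squared) on an interval (0, L) is
  ||u||_{H^1}^2 = ∫_0^L u(x)^2 dx + ∫_0^L u'(x)^2 dx.
Compute u'(x) = 3*x**2 + 3.
Then u(x)^2 = x**6 + 6*x**4 + 9*x**2 and u'(x)^2 = 9*x**4 + 18*x**2 + 9.
Integrate each monomial from 0 to 1 using ∫_0^1 c·x^n dx = c·1^(n+1)/(n+1):
  ∫_0^1 u(x)^2 dx = ∫_0^1 (x^6 + 6*x^4 + 9*x^2) dx. Term by term:
    ∫_0^1 x^6 dx = 1/7;  ∫_0^1 6*x^4 dx = 6/5;  ∫_0^1 9*x^2 dx = 3.
  Sum: 1/7 + 6/5 + 3 = 152/35.
  ∫_0^1 u'(x)^2 dx = ∫_0^1 (9*x^4 + 18*x^2 + 9) dx. Term by term:
    ∫_0^1 9*x^4 dx = 9/5;  ∫_0^1 18*x^2 dx = 6;  ∫_0^1 9 dx = 9.
  Sum: 9/5 + 6 + 9 = 84/5.
Adding: ||u||_{H^1}^2 = 152/35 + 84/5 = 148/7.


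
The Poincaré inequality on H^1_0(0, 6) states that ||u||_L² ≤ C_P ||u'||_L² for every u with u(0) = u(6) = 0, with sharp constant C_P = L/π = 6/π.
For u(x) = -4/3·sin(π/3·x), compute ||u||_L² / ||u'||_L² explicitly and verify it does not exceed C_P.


||u||_L² / ||u'||_L² = 3/π < C_P = 6/π.

u(x) = -4/3·sin(π/3·x), so u'(x) = -4*π*cos(π*x/3)/9.
Writing u(x) = A·sin(kπx/L) with A = -4/3 and k = 2, use ∫_0^L sin²(kπx/L) dx = L/2 and ∫_0^L cos²(kπx/L) dx = L/2.
u² = 16/9·sin²(π/3·x) and (u')² = 16*π^2/81·cos²(π/3·x), and each of sin², cos² integrates to L/2 = 3 over (0, 6).
∫_0^6 u² dx = 16/3, so ||u||_L² = 4*sqrt(3)/3.
∫_0^6 (u')² dx = 16*π^2/27, so ||u'||_L² = 4*sqrt(3)*π/9.
Ratio ||u||_L² / ||u'||_L² = 3/π.
Sharp Poincaré constant on H^1_0(0, 6) is C_P = L/π = 6/π, achieved by sin(π/6·x).
This is the k = 2 harmonic; the ratio L/(kπ) is strictly less than C_P = L/π, consistent with the sharp inequality ||u||_L² ≤ C_P ||u'||_L².


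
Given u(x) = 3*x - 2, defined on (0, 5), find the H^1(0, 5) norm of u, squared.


||u||_{H^1}^2 = 290

The H^1 norm (squared) on an interval (0, L) is
  ||u||_{H^1}^2 = ∫_0^L u(x)^2 dx + ∫_0^L u'(x)^2 dx.
Compute u'(x) = 3.
Then u(x)^2 = 9*x**2 - 12*x + 4 and u'(x)^2 = 9.
Integrate each monomial from 0 to 5 using ∫_0^5 c·x^n dx = c·5^(n+1)/(n+1):
  ∫_0^5 u(x)^2 dx = ∫_0^5 (9*x^2 - 12*x + 4) dx. Term by term:
    ∫_0^5 9*x^2 dx = 375;  ∫_0^5 -12*x dx = -150;  ∫_0^5 4 dx = 20.
  Sum: 375 − 150 + 20 = 245.
  ∫_0^5 u'(x)^2 dx = ∫_0^5 (9) dx. Term by term:
    ∫_0^5 9 dx = 45.
Adding: ||u||_{H^1}^2 = 245 + 45 = 290.


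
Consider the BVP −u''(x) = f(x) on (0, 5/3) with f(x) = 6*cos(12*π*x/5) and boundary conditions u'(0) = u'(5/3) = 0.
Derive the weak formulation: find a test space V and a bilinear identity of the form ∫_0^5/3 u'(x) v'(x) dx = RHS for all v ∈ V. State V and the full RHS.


V = H^1(0, 5/3) (no boundary constraint on v; u is determined up to an additive constant); weak form: ∫_0^5/3 u'v' dx = ∫_0^5/3 (6*cos(12*π*x/5)) v dx for all v ∈ V.

Multiply both sides by a test function v and integrate from 0 to 5/3:
  ∫_0^5/3 −u''(x) v(x) dx = ∫_0^5/3 f(x) v(x) dx.
Integrate the LHS by parts once:
  ∫_0^5/3 −u'' v dx = −[u'(x) v(x)]_0^5/3 + ∫_0^5/3 u'(x) v'(x) dx.
Thus ∫_0^5/3 u'(x) v'(x) dx = ∫_0^5/3 f(x) v(x) dx + [u'(x) v(x)]_0^5/3.
Choose V so that boundary terms are either known or forced to vanish.
u has homogeneous Neumann: u'(0) = u'(5/3) = 0. So [u' v]_0^5/3 = 0·v(5/3) − 0·v(0) = 0 for any v; take V = H^1(0, 5/3).
Weak formulation: find u (satisfying any essential BC) such that ∫_0^5/3 u'(x) v'(x) dx = ∫_0^5/3 f v dx for all v ∈ V (homogeneous Neumann, so boundary terms vanish).
Substituting f(x) = 6*cos(12*π*x/5), the right-hand side is ∫_0^5/3 (6*cos(12*π*x/5)) v dx.
Compatibility check (pure Neumann): taking v ≡ 1 ∈ V gives 0 = ∫_0^5/3 f dx + (0) − (0), i.e. ∫_0^5/3 f dx must equal u'(0) − u'(5/3) = 0. Indeed ∫_0^5/3 (6*cos(12*π*x/5)) dx = 0, so the data are compatible. The solution is then unique only up to an additive constant (fix it e.g. by requiring ∫_0^5/3 u dx = 0).


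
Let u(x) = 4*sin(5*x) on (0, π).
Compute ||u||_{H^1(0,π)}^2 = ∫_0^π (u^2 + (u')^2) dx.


||u||_{H^1(0,π)}^2 = 208*π

u'(x) = 20*cos(5*x).
Expand u² and (u')² and integrate term by term on (0, π), using: for integers n ≥ 1, ∫_0^π sin²(nx) dx = ∫_0^π cos²(nx) dx = π/2; for n ≠ n', ∫_0^π sin(nx)sin(n'x) dx = ∫_0^π cos(nx)cos(n'x) dx = 0; and by product-to-sum, ∫_0^π sin(nx)cos(n'x) dx = ½∫_0^π [sin((n+n')x) + sin((n−n')x)] dx, which is 0 when n+n' is even and 2n/(n²−n'²) when n+n' is odd (it need not vanish on (0, π)).
  u² squared terms: (4)²·∫sin(5x)² dx = 16·π/2 = 8*π.
  So ∫_0^π u² dx = 8*π.
  (u')² squared terms: (20)²·∫cos(5x)² dx = 400·π/2 = 200*π.
  So ∫_0^π (u')² dx = 200*π.
||u||_{H^1}^2 = (8*π) + (200*π) = 208*π.


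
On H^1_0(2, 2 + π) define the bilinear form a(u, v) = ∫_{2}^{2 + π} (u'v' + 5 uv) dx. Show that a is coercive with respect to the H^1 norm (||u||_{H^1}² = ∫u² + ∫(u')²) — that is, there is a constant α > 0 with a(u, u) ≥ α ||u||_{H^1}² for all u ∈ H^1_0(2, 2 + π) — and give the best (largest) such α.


α = 1

Coercivity of a(·,·) on H^1_0(2, 2 + π) means a(u, u) ≥ α ||u||_{H^1}² for every u ∈ H^1_0.
The interval has length L = π, and Poincaré/coercivity depend only on L. Here a(u, u) = ∫(u')² + (5)·∫u².
Here c = 5 ≥ 1, so a(u,u) = ∫(u')² + c∫u² ≥ ∫(u')² + ∫u² = ||u||_{H^1}², i.e. α = 1 works. No larger α is possible: a(u,u) ≥ α||u||_{H^1}² means (1−α)∫(u')² ≥ (α−c)∫u², and for the modes u_n = sin(nπ(x−x₀)/L) (x₀ the left endpoint) one has ∫u_n²/∫(u_n')² = (L/(nπ))² → 0, so a(u_n,u_n)/||u_n||_{H^1}² → 1. Hence the optimal constant is α = 1.
Therefore α = 1.


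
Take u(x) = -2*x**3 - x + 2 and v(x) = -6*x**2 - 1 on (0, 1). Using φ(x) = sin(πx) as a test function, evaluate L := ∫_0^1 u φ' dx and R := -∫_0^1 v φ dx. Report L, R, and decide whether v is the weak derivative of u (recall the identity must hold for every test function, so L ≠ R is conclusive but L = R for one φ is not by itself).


LHS = -24/π^3 + 8/π, RHS = -24/π^3 + 8/π. Yes, v = u' weakly.

u(x) = -2*x**3 - x + 2, classical derivative u'(x) = -6*x**2 - 1.
φ(x) = sin(πx), so φ'(x) = π*cos(π*x).
Note φ(0) = φ(1) = 0, so the boundary term u·φ vanishes.
LHS = ∫_0^1 u(x) φ'(x) dx = ∫_0^1 (-2*π*x^3*cos(π*x) - π*x*cos(π*x) + 2*π*cos(π*x)) dx. Term by term:
  ∫_0^1 2*π*cos(π*x) dx = 0;  ∫_0^1 -π*x*cos(π*x) dx = 2/π;  ∫_0^1 -2*π*x^3*cos(π*x) dx = -24/π^3 + 6/π.
Sum: 0 + 2/π + -24/π^3 + 6/π = -24/π^3 + 8/π.
So LHS = -24/π^3 + 8/π.
∫_0^1 v(x) φ(x) dx = ∫_0^1 (-6*x^2*sin(π*x) - sin(π*x)) dx. Term by term:
  ∫_0^1 -sin(π*x) dx = -2/π;  ∫_0^1 -6*x^2*sin(π*x) dx = -6/π + 24/π^3.
Sum: -2/π + -6/π + 24/π^3 = -8/π + 24/π^3.
So RHS = -∫_0^1 v(x) φ(x) dx = -24/π^3 + 8/π.
LHS = RHS, so the identity holds for this test φ.
Moreover u is smooth here and v(x) = u'(x) = -6*x**2 - 1 pointwise, so the identity holds for every test function. Hence v is the weak derivative of u.


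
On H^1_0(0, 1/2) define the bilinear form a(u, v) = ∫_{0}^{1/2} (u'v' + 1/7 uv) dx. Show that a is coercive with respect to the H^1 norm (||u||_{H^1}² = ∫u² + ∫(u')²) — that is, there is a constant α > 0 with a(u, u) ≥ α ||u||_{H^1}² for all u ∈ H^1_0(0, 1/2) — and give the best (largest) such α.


α = (1 + 28*π^2)/(7*(1 + 4*π^2))

Coercivity of a(·,·) on H^1_0(0, 1/2) means a(u, u) ≥ α ||u||_{H^1}² for every u ∈ H^1_0.
The interval has length L = 1/2, and Poincaré/coercivity depend only on L. Here a(u, u) = ∫(u')² + (1/7)·∫u².
Here 0 < c = 1/7 < 1. The condition a(u,u) ≥ α||u||_{H^1}² reads (1−α)∫(u')² ≥ (α−c)∫u². Any admissible α is ≤ 1 (rapidly oscillating u have ∫u²/∫(u')² → 0), and α = 1 would force 0 ≥ (1−c)∫u², impossible since c < 1; so 1−α > 0. By the sharp Poincaré inequality on H^1_0 of an interval of length L, ∫(u')² ≥ (π/L)²∫u² with equality for the first sine mode sin(π(x−x₀)/L) (x₀ the left endpoint), so the inequality holds for all u iff (1−α)(π/L)² ≥ α − c, i.e. α ≤ ((π/L)² + c)/((π/L)² + 1) = (1 + c(L/π)²)/(1 + (L/π)²). With (π/L)² = 4*π^2 and c = 1/7, the largest admissible constant is α = ((π/L)² + c)/((π/L)² + 1).
Simplifying, α = (1 + 28*π^2)/(7*(1 + 4*π^2)).


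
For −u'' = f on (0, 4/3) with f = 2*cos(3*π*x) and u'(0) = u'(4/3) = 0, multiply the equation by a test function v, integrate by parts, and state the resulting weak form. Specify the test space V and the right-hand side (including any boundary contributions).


V = H^1(0, 4/3) (no boundary constraint on v; u is determined up to an additive constant); weak form: ∫_0^4/3 u'v' dx = ∫_0^4/3 (2*cos(3*π*x)) v dx for all v ∈ V.

Multiply both sides by a test function v and integrate from 0 to 4/3:
  ∫_0^4/3 −u''(x) v(x) dx = ∫_0^4/3 f(x) v(x) dx.
Integrate the LHS by parts once:
  ∫_0^4/3 −u'' v dx = −[u'(x) v(x)]_0^4/3 + ∫_0^4/3 u'(x) v'(x) dx.
Thus ∫_0^4/3 u'(x) v'(x) dx = ∫_0^4/3 f(x) v(x) dx + [u'(x) v(x)]_0^4/3.
Choose V so that boundary terms are either known or forced to vanish.
u has homogeneous Neumann: u'(0) = u'(4/3) = 0. So [u' v]_0^4/3 = 0·v(4/3) − 0·v(0) = 0 for any v; take V = H^1(0, 4/3).
Weak formulation: find u (satisfying any essential BC) such that ∫_0^4/3 u'(x) v'(x) dx = ∫_0^4/3 f v dx for all v ∈ V (homogeneous Neumann, so boundary terms vanish).
Substituting f(x) = 2*cos(3*π*x), the right-hand side is ∫_0^4/3 (2*cos(3*π*x)) v dx.
Compatibility check (pure Neumann): taking v ≡ 1 ∈ V gives 0 = ∫_0^4/3 f dx + (0) − (0), i.e. ∫_0^4/3 f dx must equal u'(0) − u'(4/3) = 0. Indeed ∫_0^4/3 (2*cos(3*π*x)) dx = 0, so the data are compatible. The solution is then unique only up to an additive constant (fix it e.g. by requiring ∫_0^4/3 u dx = 0).


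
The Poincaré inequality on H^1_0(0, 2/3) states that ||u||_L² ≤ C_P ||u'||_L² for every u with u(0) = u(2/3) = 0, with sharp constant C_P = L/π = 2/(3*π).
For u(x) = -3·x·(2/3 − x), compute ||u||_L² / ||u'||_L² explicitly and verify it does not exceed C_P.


||u||_L² / ||u'||_L² = sqrt(10)/15 < C_P = 2/(3*π).

u(x) = -3·x·(2/3 − x), so u'(x) = 6*x - 2.
u(x) = -3·x·(2/3 − x) vanishes at x = 0 and x = 2/3, so u ∈ H^1_0(0, 2/3). Differentiate via the product rule and integrate the resulting polynomials term by term.
  ∫_0^2/3 u² dx = ∫_0^2/3 (9*x^4 - 12*x^3 + 4*x^2) dx. Term by term:
    ∫_0^2/3 9*x^4 dx = 32/135;  ∫_0^2/3 -12*x^3 dx = -16/27;  ∫_0^2/3 4*x^2 dx = 32/81.
  Sum: 32/135 − 16/27 + 32/81 = 16/405.
  ∫_0^2/3 (u')² dx = ∫_0^2/3 (36*x^2 - 24*x + 4) dx. Term by term:
    ∫_0^2/3 36*x^2 dx = 32/9;  ∫_0^2/3 -24*x dx = -16/3;  ∫_0^2/3 4 dx = 8/3.
  Sum: 32/9 − 16/3 + 8/3 = 8/9.
∫_0^2/3 u² dx = 16/405, so ||u||_L² = 4*sqrt(5)/45.
∫_0^2/3 (u')² dx = 8/9, so ||u'||_L² = 2*sqrt(2)/3.
Ratio ||u||_L² / ||u'||_L² = sqrt(10)/15.
Sharp Poincaré constant on H^1_0(0, 2/3) is C_P = L/π = 2/(3*π), achieved by sin(3*π/2·x).
A polynomial bump cannot attain the sharp Poincaré constant (only the first sine eigenfunction does), so the ratio is strictly less than C_P, consistent with ||u||_L² ≤ C_P ||u'||_L².


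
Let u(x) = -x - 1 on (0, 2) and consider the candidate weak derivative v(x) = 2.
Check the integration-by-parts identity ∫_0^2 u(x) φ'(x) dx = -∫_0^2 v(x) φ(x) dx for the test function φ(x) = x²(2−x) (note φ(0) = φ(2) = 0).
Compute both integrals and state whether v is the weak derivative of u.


LHS = 4/3, RHS = -8/3. No, v is not the weak derivative of u.

u(x) = -x - 1, classical derivative u'(x) = -1.
φ(x) = x²(2−x), so φ'(x) = x*(4 - 3*x).
Note φ(0) = φ(2) = 0, so the boundary term u·φ vanishes.
LHS = ∫_0^2 u(x) φ'(x) dx = ∫_0^2 (3*x^3 - x^2 - 4*x) dx. Term by term:
  ∫_0^2 3*x^3 dx = 12;  ∫_0^2 -x^2 dx = -8/3;  ∫_0^2 -4*x dx = -8.
Sum: 12 − 8/3 − 8 = 4/3.
So LHS = 4/3.
∫_0^2 v(x) φ(x) dx = ∫_0^2 (-2*x^3 + 4*x^2) dx. Term by term:
  ∫_0^2 -2*x^3 dx = -8;  ∫_0^2 4*x^2 dx = 32/3.
Sum: -8 + 32/3 = 8/3.
So RHS = -∫_0^2 v(x) φ(x) dx = -8/3.
LHS − RHS = 4 ≠ 0, so the identity fails.
(For a valid weak derivative the identity must hold for EVERY test function, in particular this one. The failure shows v is NOT the weak derivative of u.)
Correct weak derivative would be u'(x) = -1.


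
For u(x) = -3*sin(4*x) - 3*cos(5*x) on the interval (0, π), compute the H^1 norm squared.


||u||_{H^1(0,π)}^2 = -416 + 387*π/2

u'(x) = 15*sin(5*x) - 12*cos(4*x).
Expand u² and (u')² and integrate term by term on (0, π), using: for integers n ≥ 1, ∫_0^π sin²(nx) dx = ∫_0^π cos²(nx) dx = π/2; for n ≠ n', ∫_0^π sin(nx)sin(n'x) dx = ∫_0^π cos(nx)cos(n'x) dx = 0; and by product-to-sum, ∫_0^π sin(nx)cos(n'x) dx = ½∫_0^π [sin((n+n')x) + sin((n−n')x)] dx, which is 0 when n+n' is even and 2n/(n²−n'²) when n+n' is odd (it need not vanish on (0, π)).
  u² squared terms: (-3)²·∫cos(5x)² dx = 9·π/2 = 9*π/2;  (-3)²·∫sin(4x)² dx = 9·π/2 = 9*π/2.
  u² cross terms: 2·(-3)·(-3)·∫cos(5x)·sin(4x) dx = 18·(-8/9) = -16.
  So ∫_0^π u² dx = 9*π/2 + 9*π/2 − 16 = -16 + 9*π.
  (u')² squared terms: (-12)²·∫cos(4x)² dx = 144·π/2 = 72*π;  (15)²·∫sin(5x)² dx = 225·π/2 = 225*π/2.
  (u')² cross terms: 2·(-12)·(15)·∫cos(4x)·sin(5x) dx = -360·(10/9) = -400.
  So ∫_0^π (u')² dx = 72*π + 225*π/2 − 400 = -400 + 369*π/2.
||u||_{H^1}^2 = (-16 + 9*π) + (-400 + 369*π/2) = -416 + 387*π/2.


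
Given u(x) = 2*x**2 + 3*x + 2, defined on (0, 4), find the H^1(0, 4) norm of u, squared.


||u||_{H^1}^2 = 13156/5

The H^1 norm (squared) on an interval (0, L) is
  ||u||_{H^1}^2 = ∫_0^L u(x)^2 dx + ∫_0^L u'(x)^2 dx.
Compute u'(x) = 4*x + 3.
Then u(x)^2 = 4*x**4 + 12*x**3 + 17*x**2 + 12*x + 4 and u'(x)^2 = 16*x**2 + 24*x + 9.
Integrate each monomial from 0 to 4 using ∫_0^4 c·x^n dx = c·4^(n+1)/(n+1):
  ∫_0^4 u(x)^2 dx = ∫_0^4 (4*x^4 + 12*x^3 + 17*x^2 + 12*x + 4) dx. Term by term:
    ∫_0^4 4*x^4 dx = 4096/5;  ∫_0^4 12*x^3 dx = 768;  ∫_0^4 17*x^2 dx = 1088/3;
    ∫_0^4 12*x dx = 96;  ∫_0^4 4 dx = 16.
  Sum: 4096/5 + 768 + 1088/3 + 96 + 16 = 30928/15.
  ∫_0^4 u'(x)^2 dx = ∫_0^4 (16*x^2 + 24*x + 9) dx. Term by term:
    ∫_0^4 16*x^2 dx = 1024/3;  ∫_0^4 24*x dx = 192;  ∫_0^4 9 dx = 36.
  Sum: 1024/3 + 192 + 36 = 1708/3.
Adding: ||u||_{H^1}^2 = 30928/15 + 1708/3 = 13156/5.


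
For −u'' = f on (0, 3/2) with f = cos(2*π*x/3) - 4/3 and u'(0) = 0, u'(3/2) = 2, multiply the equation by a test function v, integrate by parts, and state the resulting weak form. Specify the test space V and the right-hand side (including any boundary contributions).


V = H^1(0, 3/2) (v unrestricted at boundary; u is determined up to an additive constant); weak form: ∫_0^3/2 u'v' dx = ∫_0^3/2 (cos(2*π*x/3) - 4/3) v dx + 2·v(3/2) for all v ∈ V.

Multiply both sides by a test function v and integrate from 0 to 3/2:
  ∫_0^3/2 −u''(x) v(x) dx = ∫_0^3/2 f(x) v(x) dx.
Integrate the LHS by parts once:
  ∫_0^3/2 −u'' v dx = −[u'(x) v(x)]_0^3/2 + ∫_0^3/2 u'(x) v'(x) dx.
Thus ∫_0^3/2 u'(x) v'(x) dx = ∫_0^3/2 f(x) v(x) dx + [u'(x) v(x)]_0^3/2.
Choose V so that boundary terms are either known or forced to vanish.
u has inhomogeneous Neumann u'(0) = 0, u'(3/2) = 2. [u' v]_0^3/2 = (2)·v(3/2) − (0)·v(0) = 2·v(3/2). Take V = H^1(0, 3/2); boundary term becomes part of RHS.
Weak formulation: find u (satisfying any essential BC) such that ∫_0^3/2 u'(x) v'(x) dx = ∫_0^3/2 f v dx + 2·v(3/2) for all v ∈ V (Neumann data are natural BCs: they enter the RHS as boundary terms).
Substituting f(x) = cos(2*π*x/3) - 4/3, the right-hand side is ∫_0^3/2 (cos(2*π*x/3) - 4/3) v dx + 2·v(3/2).
Compatibility check (pure Neumann): taking v ≡ 1 ∈ V gives 0 = ∫_0^3/2 f dx + (2) − (0), i.e. ∫_0^3/2 f dx must equal u'(0) − u'(3/2) = -2. Indeed ∫_0^3/2 (cos(2*π*x/3) - 4/3) dx = -2, so the data are compatible. The solution is then unique only up to an additive constant (fix it e.g. by requiring ∫_0^3/2 u dx = 0).


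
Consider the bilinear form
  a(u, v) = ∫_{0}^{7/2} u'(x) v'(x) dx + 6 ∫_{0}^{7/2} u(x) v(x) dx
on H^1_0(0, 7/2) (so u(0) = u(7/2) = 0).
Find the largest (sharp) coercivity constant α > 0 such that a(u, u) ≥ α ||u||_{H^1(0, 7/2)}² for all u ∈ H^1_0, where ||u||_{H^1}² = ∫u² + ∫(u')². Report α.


α = 1

Coercivity of a(·,·) on H^1_0(0, 7/2) means a(u, u) ≥ α ||u||_{H^1}² for every u ∈ H^1_0.
The interval has length L = 7/2, and Poincaré/coercivity depend only on L. Here a(u, u) = ∫(u')² + (6)·∫u².
Here c = 6 ≥ 1, so a(u,u) = ∫(u')² + c∫u² ≥ ∫(u')² + ∫u² = ||u||_{H^1}², i.e. α = 1 works. No larger α is possible: a(u,u) ≥ α||u||_{H^1}² means (1−α)∫(u')² ≥ (α−c)∫u², and for the modes u_n = sin(nπ(x−x₀)/L) (x₀ the left endpoint) one has ∫u_n²/∫(u_n')² = (L/(nπ))² → 0, so a(u_n,u_n)/||u_n||_{H^1}² → 1. Hence the optimal constant is α = 1.
Therefore α = 1.


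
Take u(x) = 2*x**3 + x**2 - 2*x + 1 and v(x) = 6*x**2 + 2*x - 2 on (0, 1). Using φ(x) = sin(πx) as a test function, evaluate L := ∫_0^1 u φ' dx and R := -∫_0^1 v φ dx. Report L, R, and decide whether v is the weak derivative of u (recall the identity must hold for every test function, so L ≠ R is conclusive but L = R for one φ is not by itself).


LHS = -4/π + 24/π^3, RHS = -4/π + 24/π^3. Yes, v = u' weakly.

u(x) = 2*x**3 + x**2 - 2*x + 1, classical derivative u'(x) = 6*x**2 + 2*x - 2.
φ(x) = sin(πx), so φ'(x) = π*cos(π*x).
Note φ(0) = φ(1) = 0, so the boundary term u·φ vanishes.
LHS = ∫_0^1 u(x) φ'(x) dx = ∫_0^1 (2*π*x^3*cos(π*x) + π*x^2*cos(π*x) - 2*π*x*cos(π*x) + π*cos(π*x)) dx. Term by term:
  ∫_0^1 π*cos(π*x) dx = 0;  ∫_0^1 π*x^2*cos(π*x) dx = -2/π;  ∫_0^1 -2*π*x*cos(π*x) dx = 4/π;
  ∫_0^1 2*π*x^3*cos(π*x) dx = -6/π + 24/π^3.
Sum: 0 − 2/π + 4/π + -6/π + 24/π^3 = -4/π + 24/π^3.
So LHS = -4/π + 24/π^3.
∫_0^1 v(x) φ(x) dx = ∫_0^1 (6*x^2*sin(π*x) + 2*x*sin(π*x) - 2*sin(π*x)) dx. Term by term:
  ∫_0^1 -2*sin(π*x) dx = -4/π;  ∫_0^1 2*x*sin(π*x) dx = 2/π;  ∫_0^1 6*x^2*sin(π*x) dx = -24/π^3 + 6/π.
Sum: -4/π + 2/π + -24/π^3 + 6/π = -24/π^3 + 4/π.
So RHS = -∫_0^1 v(x) φ(x) dx = -4/π + 24/π^3.
LHS = RHS, so the identity holds for this test φ.
Moreover u is smooth here and v(x) = u'(x) = 6*x**2 + 2*x - 2 pointwise, so the identity holds for every test function. Hence v is the weak derivative of u.
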